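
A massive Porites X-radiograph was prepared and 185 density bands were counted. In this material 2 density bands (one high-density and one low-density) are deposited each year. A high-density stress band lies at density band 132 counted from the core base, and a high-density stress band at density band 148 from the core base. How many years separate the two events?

148 − 132 = 16 density bands lie between the two events.
With 2 density bands per year, 16 / 2 = 8 years.

8 years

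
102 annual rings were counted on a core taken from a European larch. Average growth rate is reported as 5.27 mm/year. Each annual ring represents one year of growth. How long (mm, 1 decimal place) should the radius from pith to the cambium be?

102 years of growth are recorded.
Length ≈ 5.27 × 102 = 537.5 mm.

537.5 mm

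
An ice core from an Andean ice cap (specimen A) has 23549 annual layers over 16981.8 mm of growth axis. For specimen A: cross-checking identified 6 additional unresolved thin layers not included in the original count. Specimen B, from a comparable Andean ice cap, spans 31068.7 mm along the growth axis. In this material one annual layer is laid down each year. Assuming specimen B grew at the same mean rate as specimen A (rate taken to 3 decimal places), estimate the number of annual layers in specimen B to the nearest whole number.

43091 annual layers

Specimen A: true annual layer count = 23549 + 6 = 23555.
A: Extension rate ≈ 16981.8 / 23555 = 0.721 mm/yr.
For B, 31068.7 / 0.721 = 43091.12 years ≈ 43091 annual layers.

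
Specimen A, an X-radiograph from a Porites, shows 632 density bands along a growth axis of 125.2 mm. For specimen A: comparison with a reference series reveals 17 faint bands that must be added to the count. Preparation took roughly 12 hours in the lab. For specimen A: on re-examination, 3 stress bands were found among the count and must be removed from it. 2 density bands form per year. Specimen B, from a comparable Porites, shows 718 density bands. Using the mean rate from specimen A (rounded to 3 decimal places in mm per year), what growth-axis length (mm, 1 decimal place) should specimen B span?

Specimen A: adjusted count: 632 − 3 + 17 = 646 density bands.
Specimen A: 646 density bands at 2 per year is 646 / 2 = 323 years.
A: Extension rate ≈ 125.2 / 323 = 0.388 mm/yr.
Specimen B: dividing by 2 density bands per year: 718 / 2 = 359 years. For B, 0.388 mm/year × 359 years = 139.3 mm.

139.3 mm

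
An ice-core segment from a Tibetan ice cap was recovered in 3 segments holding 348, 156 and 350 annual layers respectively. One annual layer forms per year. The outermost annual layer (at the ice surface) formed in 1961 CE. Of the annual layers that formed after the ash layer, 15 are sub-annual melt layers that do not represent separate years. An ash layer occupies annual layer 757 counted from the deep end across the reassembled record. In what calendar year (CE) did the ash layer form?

Total annual layers = 348 + 156 + 350 = 854.
854 − 757 = 97 annual layers lie beyond the ash layer toward the ice surface.
97 − 15 false = 82 true annual layers after the ash layer.
1961 − 82 = 1879 CE.

1879 CE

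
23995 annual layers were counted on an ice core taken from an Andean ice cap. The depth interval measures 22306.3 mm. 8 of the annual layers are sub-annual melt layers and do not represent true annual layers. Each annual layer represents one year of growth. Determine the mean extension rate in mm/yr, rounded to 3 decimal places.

0.930 mm/yr

True annual layer count = 23995 − 8 = 23987.
22306.3 mm over 23987 years gives 22306.3 / 23987 ≈ 0.930 mm/yr.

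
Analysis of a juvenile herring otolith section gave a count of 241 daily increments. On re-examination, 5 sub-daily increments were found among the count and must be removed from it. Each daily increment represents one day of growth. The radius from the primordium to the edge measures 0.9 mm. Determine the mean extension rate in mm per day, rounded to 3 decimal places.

Correcting the raw count gives 241 − 5 = 236 true daily increments.
0.9 mm over 236 days gives 0.9 / 236 ≈ 0.004 mm per day.

0.004 mm per day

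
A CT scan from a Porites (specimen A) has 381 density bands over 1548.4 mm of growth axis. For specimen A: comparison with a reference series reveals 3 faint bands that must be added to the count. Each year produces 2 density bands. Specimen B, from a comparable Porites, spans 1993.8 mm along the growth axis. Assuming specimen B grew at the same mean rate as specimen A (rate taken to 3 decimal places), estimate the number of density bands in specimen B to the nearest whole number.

494 density bands

Specimen A: true density band count = 381 + 3 = 384.
Specimen A: dividing by 2 density bands per year: 384 / 2 = 192 years.
A: Mean rate = 1548.4 mm / 192 years ≈ 8.065 mm/yr.
B spans 1993.8 / 8.065 = 247.22 years; at 2 density bands per year that is 247.22 × 2 ≈ 494 density bands.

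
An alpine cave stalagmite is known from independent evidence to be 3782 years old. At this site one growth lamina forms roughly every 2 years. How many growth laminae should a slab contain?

1891 growth laminae

One growth lamina every 2 years means 3782 / 2 = 1891 growth laminae.
So 1891 growth laminae should be present.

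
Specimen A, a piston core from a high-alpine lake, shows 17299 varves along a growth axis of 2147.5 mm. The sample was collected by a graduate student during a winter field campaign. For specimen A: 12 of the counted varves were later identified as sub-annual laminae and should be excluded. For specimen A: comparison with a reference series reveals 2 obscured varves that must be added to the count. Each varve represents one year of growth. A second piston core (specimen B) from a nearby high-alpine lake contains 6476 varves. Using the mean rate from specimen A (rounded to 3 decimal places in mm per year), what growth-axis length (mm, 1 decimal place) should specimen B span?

803.0 mm

Specimen A: true varve count = 17299 − 12 + 2 = 17289.
A: 2147.5 mm over 17289 years gives 2147.5 / 17289 ≈ 0.124 mm/yr.
For B, 0.124 mm/year × 6476 years = 803.0 mm.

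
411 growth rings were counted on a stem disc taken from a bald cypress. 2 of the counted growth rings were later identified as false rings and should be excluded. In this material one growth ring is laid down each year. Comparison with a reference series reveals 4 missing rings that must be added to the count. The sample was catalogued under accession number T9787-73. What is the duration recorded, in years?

After corrections the count is 411 − 2 + 4 = 413 growth rings.
With a one-to-one growth ring periodicity this is 413 years.

413 years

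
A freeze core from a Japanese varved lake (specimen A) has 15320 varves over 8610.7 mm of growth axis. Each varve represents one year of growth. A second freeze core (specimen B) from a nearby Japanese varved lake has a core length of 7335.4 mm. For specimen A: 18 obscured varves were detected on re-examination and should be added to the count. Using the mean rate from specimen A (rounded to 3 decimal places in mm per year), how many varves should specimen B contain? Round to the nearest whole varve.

Specimen A: true varve count = 15320 + 18 = 15338.
A: Mean rate = 8610.7 mm / 15338 years ≈ 0.561 mm per year.
Specimen B: 7335.4 mm / 0.561 mm per year = 13075.58 years ≈ 13076 varves.

13076 varves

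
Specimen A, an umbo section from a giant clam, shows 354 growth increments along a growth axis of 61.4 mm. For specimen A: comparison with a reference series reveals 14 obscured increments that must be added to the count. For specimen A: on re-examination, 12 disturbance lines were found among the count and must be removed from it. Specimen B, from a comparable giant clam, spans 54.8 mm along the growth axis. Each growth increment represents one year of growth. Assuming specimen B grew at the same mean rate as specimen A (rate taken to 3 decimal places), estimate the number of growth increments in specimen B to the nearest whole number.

319 growth increments

Specimen A: true growth increment count = 354 − 12 + 14 = 356.
A: 61.4 mm over 356 years gives 61.4 / 356 ≈ 0.172 mm per year.
For B, 54.8 / 0.172 = 318.60 years ≈ 319 growth increments.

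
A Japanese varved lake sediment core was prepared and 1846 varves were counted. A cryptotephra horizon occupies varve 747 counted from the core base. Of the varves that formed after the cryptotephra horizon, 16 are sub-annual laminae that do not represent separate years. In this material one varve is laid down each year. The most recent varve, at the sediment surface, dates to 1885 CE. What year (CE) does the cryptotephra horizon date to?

802 CE

Between varve 747 and the sediment surface there are 1846 − 747 = 1099 varves.
1099 − 16 false = 1083 true varves after the cryptotephra horizon.
1885 − 1083 = 802 CE.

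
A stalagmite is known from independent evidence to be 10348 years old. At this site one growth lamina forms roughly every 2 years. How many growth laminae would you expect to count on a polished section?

5174 growth laminae

One growth lamina every 2 years means 10348 / 2 = 5174 growth laminae.
So 5174 growth laminae should be present.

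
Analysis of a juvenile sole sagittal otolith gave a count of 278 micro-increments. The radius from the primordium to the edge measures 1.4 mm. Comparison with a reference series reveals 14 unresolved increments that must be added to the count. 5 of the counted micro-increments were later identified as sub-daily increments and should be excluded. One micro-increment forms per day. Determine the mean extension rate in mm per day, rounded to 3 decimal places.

After corrections the count is 278 − 5 + 14 = 287 micro-increments.
Extension rate ≈ 1.4 / 287 = 0.005 mm per day.

0.005 mm per day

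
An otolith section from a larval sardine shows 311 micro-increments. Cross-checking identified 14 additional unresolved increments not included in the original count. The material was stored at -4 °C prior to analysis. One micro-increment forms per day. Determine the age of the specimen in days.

Correcting the raw count gives 311 + 14 = 325 true micro-increments.
With a one-to-one micro-increment periodicity this is 325 days.

325 d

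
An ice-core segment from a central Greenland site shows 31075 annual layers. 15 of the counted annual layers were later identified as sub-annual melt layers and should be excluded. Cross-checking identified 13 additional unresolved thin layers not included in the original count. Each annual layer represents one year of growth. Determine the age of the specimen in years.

True annual layer count = 31075 − 15 + 13 = 31073.
One annual layer per year makes the duration 31073 years.

31073 yr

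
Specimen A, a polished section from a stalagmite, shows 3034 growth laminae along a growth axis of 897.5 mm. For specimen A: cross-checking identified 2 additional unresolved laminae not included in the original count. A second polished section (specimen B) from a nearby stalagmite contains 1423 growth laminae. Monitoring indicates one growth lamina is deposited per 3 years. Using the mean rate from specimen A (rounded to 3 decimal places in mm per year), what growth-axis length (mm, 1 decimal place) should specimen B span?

Specimen A: adjusted count: 3034 + 2 = 3036 growth laminae.
Specimen A: at 3 years per growth lamina, 3036 × 3 = 9108 years.
A: Extension rate ≈ 897.5 / 9108 = 0.099 mm per year.
Specimen B: 1423 growth laminae at 3 years each span 1423 × 3 = 4269 years. Length of B = 0.099 × 4269 = 422.6 mm.

422.6 mm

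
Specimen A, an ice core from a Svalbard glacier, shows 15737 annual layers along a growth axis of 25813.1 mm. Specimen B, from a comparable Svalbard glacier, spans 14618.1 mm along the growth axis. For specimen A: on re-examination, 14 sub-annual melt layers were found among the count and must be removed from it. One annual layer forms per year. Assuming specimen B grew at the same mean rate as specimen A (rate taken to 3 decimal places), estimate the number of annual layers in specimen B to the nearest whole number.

Specimen A: correcting the raw count gives 15737 − 14 = 15723 true annual layers.
A: 25813.1 mm over 15723 years gives 25813.1 / 15723 ≈ 1.642 mm per year.
B spans 14618.1 / 1.642 = 8902.62 years ≈ 8903 annual layers.

8903 annual layers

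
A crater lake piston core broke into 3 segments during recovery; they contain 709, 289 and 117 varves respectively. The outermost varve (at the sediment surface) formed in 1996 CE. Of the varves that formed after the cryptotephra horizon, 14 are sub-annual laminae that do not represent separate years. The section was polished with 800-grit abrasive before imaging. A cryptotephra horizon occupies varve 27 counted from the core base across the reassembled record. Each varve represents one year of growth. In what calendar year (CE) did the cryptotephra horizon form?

922 CE

Total varves = 709 + 289 + 117 = 1115.
Between varve 27 and the sediment surface there are 1115 − 27 = 1088 varves.
Excluding 14 false varves: 1088 − 14 = 1074.
1996 − 1074 = 922 CE.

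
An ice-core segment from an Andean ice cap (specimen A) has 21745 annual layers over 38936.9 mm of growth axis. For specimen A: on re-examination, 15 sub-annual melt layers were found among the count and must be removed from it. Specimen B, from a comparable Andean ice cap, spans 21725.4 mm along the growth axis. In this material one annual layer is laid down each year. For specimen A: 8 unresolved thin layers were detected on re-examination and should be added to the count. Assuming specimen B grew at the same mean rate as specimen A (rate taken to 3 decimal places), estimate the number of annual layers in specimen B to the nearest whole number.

Specimen A: true annual layer count = 21745 − 15 + 8 = 21738.
A: Extension rate ≈ 38936.9 / 21738 = 1.791 mm/year.
B spans 21725.4 / 1.791 = 12130.32 years ≈ 12130 annual layers.

12130 annual layers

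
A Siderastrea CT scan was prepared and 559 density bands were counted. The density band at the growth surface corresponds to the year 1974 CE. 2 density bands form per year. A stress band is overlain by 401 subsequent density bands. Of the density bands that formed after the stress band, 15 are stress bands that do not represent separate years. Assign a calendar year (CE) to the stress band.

401 density bands formed after the stress band.
Excluding 15 false density bands: 401 − 15 = 386.
With 2 density bands per year, 386 / 2 = 193 years.
Counting back 193 years from 1974 CE places the stress band in 1974 − 193 = 1781 CE.

1781 CE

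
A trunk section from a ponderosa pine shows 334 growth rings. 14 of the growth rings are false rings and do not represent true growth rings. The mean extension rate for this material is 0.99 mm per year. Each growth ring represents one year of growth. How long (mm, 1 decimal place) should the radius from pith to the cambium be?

After corrections the count is 334 − 14 = 320 growth rings.
Length ≈ 0.99 × 320 = 316.8 mm.

316.8 mm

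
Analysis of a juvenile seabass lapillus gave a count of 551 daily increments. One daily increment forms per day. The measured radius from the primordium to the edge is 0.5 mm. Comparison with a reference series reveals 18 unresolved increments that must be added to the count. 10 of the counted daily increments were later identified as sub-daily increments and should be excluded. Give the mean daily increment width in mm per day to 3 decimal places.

After corrections the count is 551 − 10 + 18 = 559 daily increments.
Mean rate = 0.5 mm / 559 days ≈ 0.001 mm per day.

0.001 mm per day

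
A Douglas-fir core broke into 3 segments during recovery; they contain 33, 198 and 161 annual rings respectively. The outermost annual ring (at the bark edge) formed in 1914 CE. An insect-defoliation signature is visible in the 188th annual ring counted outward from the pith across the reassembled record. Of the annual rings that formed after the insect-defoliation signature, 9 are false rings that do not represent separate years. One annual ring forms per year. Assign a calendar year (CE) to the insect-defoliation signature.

1719 CE

Total annual rings = 33 + 198 + 161 = 392.
The insect-defoliation signature sits at annual ring 188 from the pith, so 392 − 188 = 204 annual rings formed after it.
Removing the 9 false annual rings leaves 204 − 9 = 195 true annual rings beyond the insect-defoliation signature.
Counting back 195 years from 1914 CE places the insect-defoliation signature in 1914 − 195 = 1719 CE.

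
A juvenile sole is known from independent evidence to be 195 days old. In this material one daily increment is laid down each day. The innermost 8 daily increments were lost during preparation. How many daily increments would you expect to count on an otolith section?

Expected daily increments over 195 days: 195.
Subtracting the 8 daily increments not captured gives 195 − 8 = 187 daily increments in the record.

187 daily increments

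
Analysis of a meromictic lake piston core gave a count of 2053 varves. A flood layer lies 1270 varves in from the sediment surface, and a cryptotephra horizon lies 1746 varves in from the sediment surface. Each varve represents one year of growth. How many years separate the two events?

476 years

The two markers are separated by 1746 − 1270 = 476 varves.
At one varve per year, 476 years elapsed between them.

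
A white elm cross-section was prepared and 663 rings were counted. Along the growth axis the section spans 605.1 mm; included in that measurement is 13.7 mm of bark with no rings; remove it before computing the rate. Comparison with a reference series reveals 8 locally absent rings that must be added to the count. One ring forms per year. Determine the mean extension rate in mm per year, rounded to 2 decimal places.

True ring count = 663 + 8 = 671.
Net length = 605.1 − 13.7 = 591.4 mm.
Extension rate ≈ 591.4 / 671 = 0.88 mm per year.

0.88 mm per year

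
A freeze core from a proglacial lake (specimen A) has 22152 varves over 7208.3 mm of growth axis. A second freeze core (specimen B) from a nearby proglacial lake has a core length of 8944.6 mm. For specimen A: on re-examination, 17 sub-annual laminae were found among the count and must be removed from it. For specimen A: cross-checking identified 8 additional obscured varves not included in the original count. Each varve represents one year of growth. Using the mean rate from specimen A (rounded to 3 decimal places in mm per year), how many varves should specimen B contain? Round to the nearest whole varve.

27437 varves

Specimen A: correcting the raw count gives 22152 − 17 + 8 = 22143 true varves.
A: Mean rate = 7208.3 mm / 22143 years ≈ 0.326 mm/yr.
Specimen B: 8944.6 mm / 0.326 mm per year = 27437.42 years ≈ 27437 varves.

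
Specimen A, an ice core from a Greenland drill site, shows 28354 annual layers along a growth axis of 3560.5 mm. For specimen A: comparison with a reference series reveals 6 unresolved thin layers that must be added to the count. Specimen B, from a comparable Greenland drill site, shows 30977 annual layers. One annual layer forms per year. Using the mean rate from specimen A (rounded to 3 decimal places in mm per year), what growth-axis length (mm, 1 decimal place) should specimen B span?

3903.1 mm

Specimen A: after corrections the count is 28354 + 6 = 28360 annual layers.
A: 3560.5 mm over 28360 years gives 3560.5 / 28360 ≈ 0.126 mm/yr.
B's length ≈ 0.126 × 30977 = 3903.1 mm.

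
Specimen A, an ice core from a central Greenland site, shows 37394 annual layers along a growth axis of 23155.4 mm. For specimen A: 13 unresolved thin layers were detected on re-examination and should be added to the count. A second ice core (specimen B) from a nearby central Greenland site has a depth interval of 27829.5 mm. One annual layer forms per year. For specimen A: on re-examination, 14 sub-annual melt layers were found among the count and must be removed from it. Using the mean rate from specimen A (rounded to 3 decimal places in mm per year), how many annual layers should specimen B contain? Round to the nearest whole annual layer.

Specimen A: correcting the raw count gives 37394 − 14 + 13 = 37393 true annual layers.
A: 23155.4 mm over 37393 years gives 23155.4 / 37393 ≈ 0.619 mm/yr.
B spans 27829.5 / 0.619 = 44958.80 years ≈ 44959 annual layers.

44959 annual layers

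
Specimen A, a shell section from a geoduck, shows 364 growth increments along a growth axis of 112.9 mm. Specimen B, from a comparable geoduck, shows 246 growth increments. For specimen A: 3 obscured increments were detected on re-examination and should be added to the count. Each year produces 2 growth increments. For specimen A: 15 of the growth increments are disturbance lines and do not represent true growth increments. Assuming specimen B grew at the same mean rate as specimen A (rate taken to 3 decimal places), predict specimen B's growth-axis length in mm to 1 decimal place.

78.8 mm

Specimen A: true growth increment count = 364 − 15 + 3 = 352.
Specimen A: with 2 growth increments per year, 352 / 2 = 176 years.
A: Mean rate = 112.9 mm / 176 years ≈ 0.641 mm per year.
Specimen B: dividing by 2 growth increments per year: 246 / 2 = 123 years. For B, 0.641 mm/year × 123 years = 78.8 mm.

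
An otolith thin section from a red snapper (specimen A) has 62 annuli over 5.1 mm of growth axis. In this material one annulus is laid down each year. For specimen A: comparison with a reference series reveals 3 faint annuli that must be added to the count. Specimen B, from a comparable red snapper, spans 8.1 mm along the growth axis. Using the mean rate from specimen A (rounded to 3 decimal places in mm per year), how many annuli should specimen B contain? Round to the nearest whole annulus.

104 annuli

Specimen A: after corrections the count is 62 + 3 = 65 annuli.
A: Extension rate ≈ 5.1 / 65 = 0.078 mm/year.
For B, 8.1 / 0.078 = 103.85 years ≈ 104 annuli.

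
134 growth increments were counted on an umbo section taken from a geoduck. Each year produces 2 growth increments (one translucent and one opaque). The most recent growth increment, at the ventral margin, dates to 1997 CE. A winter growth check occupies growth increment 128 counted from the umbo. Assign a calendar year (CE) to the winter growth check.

1994 CE

The winter growth check sits at growth increment 128 from the umbo, so 134 − 128 = 6 growth increments formed after it.
Dividing by 2 growth increments per year: 6 / 2 = 3 years.
The growth increment at the ventral margin is 1997 CE, so the winter growth check dates to 1997 − 3 = 1994 CE.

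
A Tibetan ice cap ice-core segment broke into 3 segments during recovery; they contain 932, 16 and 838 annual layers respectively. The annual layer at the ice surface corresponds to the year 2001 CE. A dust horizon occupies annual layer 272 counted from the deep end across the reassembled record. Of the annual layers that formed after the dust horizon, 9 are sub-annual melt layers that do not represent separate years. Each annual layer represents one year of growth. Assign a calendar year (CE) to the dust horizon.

Total annual layers = 932 + 16 + 838 = 1786.
1786 − 272 = 1514 annual layers lie beyond the dust horizon toward the ice surface.
Excluding 9 false annual layers: 1514 − 9 = 1505.
The annual layer at the ice surface is 2001 CE, so the dust horizon dates to 2001 − 1505 = 496 CE.

496 CE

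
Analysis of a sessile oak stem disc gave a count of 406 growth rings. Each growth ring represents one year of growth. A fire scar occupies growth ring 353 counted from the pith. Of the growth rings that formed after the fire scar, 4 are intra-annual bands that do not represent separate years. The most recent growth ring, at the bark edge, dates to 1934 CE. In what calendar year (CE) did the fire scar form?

1885 CE

The fire scar sits at growth ring 353 from the pith, so 406 − 353 = 53 growth rings formed after it.
Removing the 4 false growth rings leaves 53 − 4 = 49 true growth rings beyond the fire scar.
The growth ring at the bark edge is 1934 CE, so the fire scar dates to 1934 − 49 = 1885 CE.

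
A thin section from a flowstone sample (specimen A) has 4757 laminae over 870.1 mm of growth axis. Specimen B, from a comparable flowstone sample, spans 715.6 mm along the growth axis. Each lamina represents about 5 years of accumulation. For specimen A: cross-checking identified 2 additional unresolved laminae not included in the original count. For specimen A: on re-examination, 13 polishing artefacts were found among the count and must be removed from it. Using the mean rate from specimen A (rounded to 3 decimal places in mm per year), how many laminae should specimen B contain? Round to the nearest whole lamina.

Specimen A: after corrections the count is 4757 − 13 + 2 = 4746 laminae.
Specimen A: at 5 years per lamina, 4746 × 5 = 23730 years.
A: Mean rate = 870.1 mm / 23730 years ≈ 0.037 mm/yr.
For B, 715.6 / 0.037 = 19340.54 years; at 5 years per lamina that is 19340.54 / 5 ≈ 3868 laminae.

3868 laminae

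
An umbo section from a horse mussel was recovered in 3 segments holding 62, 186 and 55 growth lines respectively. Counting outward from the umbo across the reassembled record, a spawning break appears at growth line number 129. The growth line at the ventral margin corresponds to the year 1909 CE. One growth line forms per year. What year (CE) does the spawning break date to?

1735 CE

Total growth lines = 62 + 186 + 55 = 303.
The spawning break sits at growth line 129 from the umbo, so 303 − 129 = 174 growth lines formed after it.
1909 − 174 = 1735 CE.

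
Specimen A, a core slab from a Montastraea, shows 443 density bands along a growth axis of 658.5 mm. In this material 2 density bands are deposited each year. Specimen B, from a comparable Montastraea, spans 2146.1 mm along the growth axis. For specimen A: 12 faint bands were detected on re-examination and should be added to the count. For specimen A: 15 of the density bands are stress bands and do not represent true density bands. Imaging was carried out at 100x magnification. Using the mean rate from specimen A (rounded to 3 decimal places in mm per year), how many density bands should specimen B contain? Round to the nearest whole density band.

Specimen A: adjusted count: 443 − 15 + 12 = 440 density bands.
Specimen A: with 2 density bands per year, 440 / 2 = 220 years.
A: Extension rate ≈ 658.5 / 220 = 2.993 mm/yr.
Specimen B: 2146.1 mm / 2.993 mm per year = 717.04 years; at 2 density bands per year that is 717.04 × 2 ≈ 1434 density bands.

1434 density bands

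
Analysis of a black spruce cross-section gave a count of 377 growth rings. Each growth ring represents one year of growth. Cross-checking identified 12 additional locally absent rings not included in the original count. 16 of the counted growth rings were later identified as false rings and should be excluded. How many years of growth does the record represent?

373 years

Correcting the raw count gives 377 − 16 + 12 = 373 true growth rings.
One growth ring per year makes the duration 373 years.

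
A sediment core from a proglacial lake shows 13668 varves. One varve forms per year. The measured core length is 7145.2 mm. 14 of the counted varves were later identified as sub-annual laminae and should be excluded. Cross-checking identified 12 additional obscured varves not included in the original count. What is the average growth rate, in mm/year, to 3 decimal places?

0.523 mm/year

Adjusted count: 13668 − 14 + 12 = 13666 varves.
Mean rate = 7145.2 mm / 13666 years ≈ 0.523 mm/year.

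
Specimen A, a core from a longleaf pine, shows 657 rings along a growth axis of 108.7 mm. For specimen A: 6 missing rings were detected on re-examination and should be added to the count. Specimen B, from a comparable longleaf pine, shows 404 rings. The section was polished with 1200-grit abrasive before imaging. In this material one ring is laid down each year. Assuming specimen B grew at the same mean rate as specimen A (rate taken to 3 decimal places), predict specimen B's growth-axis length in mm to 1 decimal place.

66.3 mm

Specimen A: adjusted count: 657 + 6 = 663 rings.
A: Mean rate = 108.7 mm / 663 years ≈ 0.164 mm/yr.
For B, 0.164 mm/year × 404 years = 66.3 mm.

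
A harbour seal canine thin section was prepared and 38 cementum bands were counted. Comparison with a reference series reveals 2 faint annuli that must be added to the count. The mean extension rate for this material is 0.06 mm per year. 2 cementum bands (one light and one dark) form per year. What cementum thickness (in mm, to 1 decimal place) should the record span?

Adjusted count: 38 + 2 = 40 cementum bands.
With 2 cementum bands per year, 40 / 2 = 20 years.
Predicted length = 0.06 mm/year × 20 years = 1.2 mm.

1.2 mm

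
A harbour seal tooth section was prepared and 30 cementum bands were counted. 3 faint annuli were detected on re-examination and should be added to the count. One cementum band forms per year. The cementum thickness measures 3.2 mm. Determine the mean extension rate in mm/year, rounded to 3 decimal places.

0.097 mm/year

Adjusted count: 30 + 3 = 33 cementum bands.
3.2 mm over 33 years gives 3.2 / 33 ≈ 0.097 mm/year.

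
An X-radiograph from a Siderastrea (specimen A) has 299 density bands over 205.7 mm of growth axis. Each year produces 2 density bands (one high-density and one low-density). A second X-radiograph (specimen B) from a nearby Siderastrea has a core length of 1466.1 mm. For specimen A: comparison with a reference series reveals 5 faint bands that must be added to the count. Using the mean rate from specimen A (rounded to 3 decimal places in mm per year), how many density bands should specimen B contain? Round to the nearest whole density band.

Specimen A: after corrections the count is 299 + 5 = 304 density bands.
Specimen A: dividing by 2 density bands per year: 304 / 2 = 152 years.
A: 205.7 mm over 152 years gives 205.7 / 152 ≈ 1.353 mm/year.
For B, 1466.1 / 1.353 = 1083.59 years; at 2 density bands per year that is 1083.59 × 2 ≈ 2167 density bands.

2167 density bands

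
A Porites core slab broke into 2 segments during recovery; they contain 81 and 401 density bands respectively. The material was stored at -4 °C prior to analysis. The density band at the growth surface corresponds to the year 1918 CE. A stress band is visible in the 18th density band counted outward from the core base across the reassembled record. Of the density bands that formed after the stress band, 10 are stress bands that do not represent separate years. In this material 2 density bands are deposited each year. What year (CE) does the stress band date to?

1691 CE

Total density bands = 81 + 401 = 482.
Between density band 18 and the growth surface there are 482 − 18 = 464 density bands.
464 − 10 false = 454 true density bands after the stress band.
454 density bands at 2 per year is 454 / 2 = 227 years.
The density band at the growth surface is 1918 CE, so the stress band dates to 1918 − 227 = 1691 CE.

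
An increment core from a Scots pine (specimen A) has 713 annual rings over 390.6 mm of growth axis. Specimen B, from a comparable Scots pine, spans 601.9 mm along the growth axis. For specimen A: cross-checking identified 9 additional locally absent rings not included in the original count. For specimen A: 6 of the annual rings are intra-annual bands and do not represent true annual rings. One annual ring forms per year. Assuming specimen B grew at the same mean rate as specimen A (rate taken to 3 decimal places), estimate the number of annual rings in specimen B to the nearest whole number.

1102 annual rings

Specimen A: true annual ring count = 713 − 6 + 9 = 716.
A: Mean rate = 390.6 mm / 716 years ≈ 0.546 mm/year.
For B, 601.9 / 0.546 = 1102.38 years ≈ 1102 annual rings.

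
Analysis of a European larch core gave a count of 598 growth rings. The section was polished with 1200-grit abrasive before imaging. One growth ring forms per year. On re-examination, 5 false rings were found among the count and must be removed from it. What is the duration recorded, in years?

True growth ring count = 598 − 5 = 593.
One growth ring per year makes the duration 593 years.

593 yr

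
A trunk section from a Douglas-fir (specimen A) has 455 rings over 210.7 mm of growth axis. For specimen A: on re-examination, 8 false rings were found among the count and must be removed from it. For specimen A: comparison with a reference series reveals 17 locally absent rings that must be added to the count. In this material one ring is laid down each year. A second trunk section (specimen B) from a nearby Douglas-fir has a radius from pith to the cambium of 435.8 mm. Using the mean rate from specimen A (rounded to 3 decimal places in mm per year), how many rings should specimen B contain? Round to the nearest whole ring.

Specimen A: correcting the raw count gives 455 − 8 + 17 = 464 true rings.
A: Extension rate ≈ 210.7 / 464 = 0.454 mm per year.
B spans 435.8 / 0.454 = 959.91 years ≈ 960 rings.

960 rings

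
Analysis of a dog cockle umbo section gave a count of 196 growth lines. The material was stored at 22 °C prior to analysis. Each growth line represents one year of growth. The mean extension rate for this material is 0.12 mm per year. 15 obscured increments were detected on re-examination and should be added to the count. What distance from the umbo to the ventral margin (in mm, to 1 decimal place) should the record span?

Correcting the raw count gives 196 + 15 = 211 true growth lines.
Predicted length = 0.12 mm/year × 211 years = 25.3 mm.

25.3 mm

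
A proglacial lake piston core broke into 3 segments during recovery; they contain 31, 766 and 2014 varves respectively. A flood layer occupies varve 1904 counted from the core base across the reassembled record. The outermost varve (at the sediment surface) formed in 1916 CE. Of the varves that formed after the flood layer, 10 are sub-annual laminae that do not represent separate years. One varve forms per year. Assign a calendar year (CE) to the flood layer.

Total varves = 31 + 766 + 2014 = 2811.
The flood layer sits at varve 1904 from the core base, so 2811 − 1904 = 907 varves formed after it.
Excluding 10 false varves: 907 − 10 = 897.
1916 − 897 = 1019 CE.

1019 CE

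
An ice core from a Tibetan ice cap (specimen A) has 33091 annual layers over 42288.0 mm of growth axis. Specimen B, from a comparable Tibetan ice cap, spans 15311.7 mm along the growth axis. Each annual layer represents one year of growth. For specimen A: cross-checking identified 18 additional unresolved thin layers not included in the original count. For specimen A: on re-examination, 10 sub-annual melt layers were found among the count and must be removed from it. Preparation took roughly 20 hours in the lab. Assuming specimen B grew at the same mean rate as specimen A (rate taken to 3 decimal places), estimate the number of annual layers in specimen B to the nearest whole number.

11981 annual layers

Specimen A: adjusted count: 33091 − 10 + 18 = 33099 annual layers.
A: 42288.0 mm over 33099 years gives 42288.0 / 33099 ≈ 1.278 mm/year.
For B, 15311.7 / 1.278 = 11980.99 years ≈ 11981 annual layers.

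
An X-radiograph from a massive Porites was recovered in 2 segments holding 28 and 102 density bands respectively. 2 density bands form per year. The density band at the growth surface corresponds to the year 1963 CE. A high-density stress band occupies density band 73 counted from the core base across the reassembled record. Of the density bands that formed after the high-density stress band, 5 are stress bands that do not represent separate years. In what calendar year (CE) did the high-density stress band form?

1937 CE

Total density bands = 28 + 102 = 130.
Between density band 73 and the growth surface there are 130 − 73 = 57 density bands.
Removing the 5 false density bands leaves 57 − 5 = 52 true density bands beyond the high-density stress band.
With 2 density bands per year, 52 / 2 = 26 years.
The density band at the growth surface is 1963 CE, so the high-density stress band dates to 1963 − 26 = 1937 CE.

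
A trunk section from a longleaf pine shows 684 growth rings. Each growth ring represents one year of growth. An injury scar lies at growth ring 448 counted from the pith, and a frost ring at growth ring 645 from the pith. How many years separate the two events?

197 years

645 − 448 = 197 growth rings lie between the two events.
That is 197 years at one growth ring per year.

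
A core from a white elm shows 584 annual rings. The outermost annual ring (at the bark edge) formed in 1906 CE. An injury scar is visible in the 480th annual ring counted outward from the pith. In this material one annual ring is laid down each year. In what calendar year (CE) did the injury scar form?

The injury scar sits at annual ring 480 from the pith, so 584 − 480 = 104 annual rings formed after it.
Counting back 104 years from 1906 CE places the injury scar in 1906 − 104 = 1802 CE.

1802 CE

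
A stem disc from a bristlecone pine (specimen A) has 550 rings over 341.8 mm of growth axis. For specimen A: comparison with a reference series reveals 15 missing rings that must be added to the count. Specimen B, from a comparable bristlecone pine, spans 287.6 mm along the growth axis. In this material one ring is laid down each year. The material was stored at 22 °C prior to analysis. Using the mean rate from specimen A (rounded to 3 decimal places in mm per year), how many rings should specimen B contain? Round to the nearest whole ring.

475 rings

Specimen A: true ring count = 550 + 15 = 565.
A: Mean rate = 341.8 mm / 565 years ≈ 0.605 mm/year.
Specimen B: 287.6 mm / 0.605 mm per year = 475.37 years ≈ 475 rings.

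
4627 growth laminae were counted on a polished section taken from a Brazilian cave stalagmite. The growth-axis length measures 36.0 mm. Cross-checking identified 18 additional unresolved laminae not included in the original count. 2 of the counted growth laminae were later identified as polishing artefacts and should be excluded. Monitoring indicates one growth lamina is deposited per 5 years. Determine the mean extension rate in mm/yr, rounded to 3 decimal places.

Adjusted count: 4627 − 2 + 18 = 4643 growth laminae.
Multiplying by 5 years per growth lamina: 4643 × 5 = 23215 years.
Extension rate ≈ 36.0 / 23215 = 0.002 mm/yr.

0.002 mm/yr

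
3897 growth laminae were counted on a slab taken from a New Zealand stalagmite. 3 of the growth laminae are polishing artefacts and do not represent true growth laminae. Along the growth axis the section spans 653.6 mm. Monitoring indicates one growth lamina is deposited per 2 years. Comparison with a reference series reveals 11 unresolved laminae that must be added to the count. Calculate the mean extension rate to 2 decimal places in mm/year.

0.08 mm/year

Adjusted count: 3897 − 3 + 11 = 3905 growth laminae.
Multiplying by 2 years per growth lamina: 3905 × 2 = 7810 years.
Extension rate ≈ 653.6 / 7810 = 0.08 mm/year.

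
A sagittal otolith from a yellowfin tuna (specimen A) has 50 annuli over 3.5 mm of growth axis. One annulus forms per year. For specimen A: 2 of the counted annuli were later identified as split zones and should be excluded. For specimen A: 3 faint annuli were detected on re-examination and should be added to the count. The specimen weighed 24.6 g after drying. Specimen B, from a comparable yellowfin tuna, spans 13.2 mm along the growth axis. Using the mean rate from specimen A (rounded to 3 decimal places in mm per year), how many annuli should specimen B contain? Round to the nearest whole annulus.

Specimen A: correcting the raw count gives 50 − 2 + 3 = 51 true annuli.
A: Extension rate ≈ 3.5 / 51 = 0.069 mm/yr.
For B, 13.2 / 0.069 = 191.30 years ≈ 191 annuli.

191 annuli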